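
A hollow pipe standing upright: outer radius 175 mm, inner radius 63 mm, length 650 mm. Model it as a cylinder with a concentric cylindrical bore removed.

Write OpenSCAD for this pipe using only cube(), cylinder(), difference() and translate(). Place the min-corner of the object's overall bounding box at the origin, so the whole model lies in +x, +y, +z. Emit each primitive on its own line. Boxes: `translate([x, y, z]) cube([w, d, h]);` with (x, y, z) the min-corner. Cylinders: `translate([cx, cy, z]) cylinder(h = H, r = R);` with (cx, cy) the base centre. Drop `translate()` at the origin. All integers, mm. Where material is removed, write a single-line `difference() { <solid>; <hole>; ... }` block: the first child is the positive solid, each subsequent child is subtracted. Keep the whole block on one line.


difference() { translate([175, 175, 0]) cylinder(h = 650, r = 175); translate([175, 175, 0]) cylinder(h = 650, r = 63); }


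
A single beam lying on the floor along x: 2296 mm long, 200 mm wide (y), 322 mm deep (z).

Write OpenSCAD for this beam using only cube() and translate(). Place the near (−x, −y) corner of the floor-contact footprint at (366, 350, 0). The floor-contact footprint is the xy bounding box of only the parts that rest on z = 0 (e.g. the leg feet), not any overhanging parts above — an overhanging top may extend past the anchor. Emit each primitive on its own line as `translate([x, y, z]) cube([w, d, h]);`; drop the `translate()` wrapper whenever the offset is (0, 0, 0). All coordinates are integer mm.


translate([366, 350, 0]) cube([2296, 200, 322]);


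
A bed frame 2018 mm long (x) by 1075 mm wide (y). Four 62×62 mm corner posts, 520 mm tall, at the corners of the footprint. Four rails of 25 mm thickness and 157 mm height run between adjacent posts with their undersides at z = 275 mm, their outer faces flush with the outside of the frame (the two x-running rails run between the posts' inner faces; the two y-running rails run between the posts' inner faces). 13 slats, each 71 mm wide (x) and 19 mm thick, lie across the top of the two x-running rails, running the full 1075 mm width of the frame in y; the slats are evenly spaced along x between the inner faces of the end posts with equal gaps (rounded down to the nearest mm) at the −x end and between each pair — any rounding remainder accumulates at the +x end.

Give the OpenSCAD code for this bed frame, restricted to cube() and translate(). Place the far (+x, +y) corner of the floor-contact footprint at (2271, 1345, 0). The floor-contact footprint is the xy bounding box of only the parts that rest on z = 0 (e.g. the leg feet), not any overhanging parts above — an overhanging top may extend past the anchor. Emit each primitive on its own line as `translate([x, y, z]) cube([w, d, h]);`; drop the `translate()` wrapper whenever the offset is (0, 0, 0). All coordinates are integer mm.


translate([253, 270, 0]) cube([62, 62, 520]);
translate([253, 1283, 0]) cube([62, 62, 520]);
translate([2209, 270, 0]) cube([62, 62, 520]);
translate([2209, 1283, 0]) cube([62, 62, 520]);
translate([315, 270, 275]) cube([1894, 25, 157]);
translate([315, 1320, 275]) cube([1894, 25, 157]);
translate([253, 332, 275]) cube([25, 951, 157]);
translate([2246, 332, 275]) cube([25, 951, 157]);
translate([384, 270, 432]) cube([71, 1075, 19]);
translate([524, 270, 432]) cube([71, 1075, 19]);
translate([664, 270, 432]) cube([71, 1075, 19]);
translate([804, 270, 432]) cube([71, 1075, 19]);
translate([944, 270, 432]) cube([71, 1075, 19]);
translate([1084, 270, 432]) cube([71, 1075, 19]);
translate([1224, 270, 432]) cube([71, 1075, 19]);
translate([1364, 270, 432]) cube([71, 1075, 19]);
translate([1504, 270, 432]) cube([71, 1075, 19]);
translate([1644, 270, 432]) cube([71, 1075, 19]);
translate([1784, 270, 432]) cube([71, 1075, 19]);
translate([1924, 270, 432]) cube([71, 1075, 19]);
translate([2064, 270, 432]) cube([71, 1075, 19]);


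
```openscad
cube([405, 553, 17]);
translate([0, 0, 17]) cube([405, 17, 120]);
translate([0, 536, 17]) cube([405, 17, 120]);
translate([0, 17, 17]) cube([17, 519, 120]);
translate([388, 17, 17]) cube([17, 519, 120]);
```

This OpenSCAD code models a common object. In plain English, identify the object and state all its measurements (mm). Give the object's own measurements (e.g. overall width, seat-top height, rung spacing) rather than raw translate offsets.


An open-topped rectangular box: outside dimensions 405×553×137 mm, with a uniform wall and base thickness of 17 mm. The base is a full 405×553 slab on the floor; four walls sit on top of the base. The front and back walls (the −y and +y sides) span the full width; the two side walls fit between them.


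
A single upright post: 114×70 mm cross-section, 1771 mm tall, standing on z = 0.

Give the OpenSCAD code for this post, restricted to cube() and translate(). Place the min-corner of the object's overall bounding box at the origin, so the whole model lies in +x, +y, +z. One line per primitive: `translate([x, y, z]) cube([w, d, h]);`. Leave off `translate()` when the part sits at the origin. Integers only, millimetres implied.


cube([114, 70, 1771]);


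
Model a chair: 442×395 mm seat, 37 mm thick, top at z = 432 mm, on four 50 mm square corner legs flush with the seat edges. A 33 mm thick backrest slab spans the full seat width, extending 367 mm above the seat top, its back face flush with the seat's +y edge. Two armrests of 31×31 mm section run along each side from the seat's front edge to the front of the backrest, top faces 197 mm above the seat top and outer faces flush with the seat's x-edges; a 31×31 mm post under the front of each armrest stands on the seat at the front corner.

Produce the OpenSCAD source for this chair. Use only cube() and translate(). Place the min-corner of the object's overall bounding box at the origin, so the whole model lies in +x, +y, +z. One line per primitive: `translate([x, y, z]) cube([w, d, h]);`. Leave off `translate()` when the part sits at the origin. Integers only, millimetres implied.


// leg_h = 432 - 37 = 395
// arm post h = 197 - 31 = 166
translate([0, 0, 395]) cube([442, 395, 37]);
cube([50, 50, 395]);
translate([392, 0, 0]) cube([50, 50, 395]);
translate([0, 345, 0]) cube([50, 50, 395]);
translate([392, 345, 0]) cube([50, 50, 395]);
translate([0, 362, 432]) cube([442, 33, 367]);
translate([0, 0, 598]) cube([31, 362, 31]);
translate([411, 0, 598]) cube([31, 362, 31]);
translate([0, 0, 432]) cube([31, 31, 166]);
translate([411, 0, 432]) cube([31, 31, 166]);


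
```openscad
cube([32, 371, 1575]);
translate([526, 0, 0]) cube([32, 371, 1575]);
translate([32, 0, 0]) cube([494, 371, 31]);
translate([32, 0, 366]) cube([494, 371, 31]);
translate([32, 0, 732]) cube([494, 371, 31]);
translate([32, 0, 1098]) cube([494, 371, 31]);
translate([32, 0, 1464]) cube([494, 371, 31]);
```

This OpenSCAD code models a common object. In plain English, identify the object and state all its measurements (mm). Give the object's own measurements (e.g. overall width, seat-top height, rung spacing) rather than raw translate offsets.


An open bookshelf. Two side panels, each 32 mm thick, 371 mm deep and 1575 mm tall, stand 558 mm apart (outside-to-outside). Between them sit 5 shelves, each 31 mm thick and 371 mm deep, spanning the full gap between the sides. The bottom shelf rests on the floor (its underside at z = 0) and the clear gap between one shelf's top and the next shelf's underside is 335 mm.


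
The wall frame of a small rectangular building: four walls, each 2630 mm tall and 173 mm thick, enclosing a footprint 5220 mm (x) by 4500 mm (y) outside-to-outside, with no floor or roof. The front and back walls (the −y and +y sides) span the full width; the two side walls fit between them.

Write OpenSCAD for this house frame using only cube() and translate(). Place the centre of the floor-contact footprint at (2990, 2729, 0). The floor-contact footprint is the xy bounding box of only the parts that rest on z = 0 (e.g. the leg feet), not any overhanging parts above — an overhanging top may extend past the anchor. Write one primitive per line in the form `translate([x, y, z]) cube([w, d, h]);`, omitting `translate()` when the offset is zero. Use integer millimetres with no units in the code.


translate([380, 479, 0]) cube([5220, 173, 2630]);
translate([380, 4806, 0]) cube([5220, 173, 2630]);
translate([380, 652, 0]) cube([173, 4154, 2630]);
translate([5427, 652, 0]) cube([173, 4154, 2630]);


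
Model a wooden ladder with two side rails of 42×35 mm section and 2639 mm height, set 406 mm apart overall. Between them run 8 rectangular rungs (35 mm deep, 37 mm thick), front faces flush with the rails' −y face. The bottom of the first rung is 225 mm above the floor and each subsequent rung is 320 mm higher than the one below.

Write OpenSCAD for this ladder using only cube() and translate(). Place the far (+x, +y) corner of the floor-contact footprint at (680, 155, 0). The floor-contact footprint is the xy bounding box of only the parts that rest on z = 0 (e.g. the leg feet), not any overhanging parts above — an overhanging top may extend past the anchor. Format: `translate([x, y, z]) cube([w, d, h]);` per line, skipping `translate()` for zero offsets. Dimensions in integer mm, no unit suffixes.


translate([274, 120, 0]) cube([42, 35, 2639]);
translate([638, 120, 0]) cube([42, 35, 2639]);
translate([316, 120, 225]) cube([322, 35, 37]);
translate([316, 120, 545]) cube([322, 35, 37]);
translate([316, 120, 865]) cube([322, 35, 37]);
translate([316, 120, 1185]) cube([322, 35, 37]);
translate([316, 120, 1505]) cube([322, 35, 37]);
translate([316, 120, 1825]) cube([322, 35, 37]);
translate([316, 120, 2145]) cube([322, 35, 37]);
translate([316, 120, 2465]) cube([322, 35, 37]);


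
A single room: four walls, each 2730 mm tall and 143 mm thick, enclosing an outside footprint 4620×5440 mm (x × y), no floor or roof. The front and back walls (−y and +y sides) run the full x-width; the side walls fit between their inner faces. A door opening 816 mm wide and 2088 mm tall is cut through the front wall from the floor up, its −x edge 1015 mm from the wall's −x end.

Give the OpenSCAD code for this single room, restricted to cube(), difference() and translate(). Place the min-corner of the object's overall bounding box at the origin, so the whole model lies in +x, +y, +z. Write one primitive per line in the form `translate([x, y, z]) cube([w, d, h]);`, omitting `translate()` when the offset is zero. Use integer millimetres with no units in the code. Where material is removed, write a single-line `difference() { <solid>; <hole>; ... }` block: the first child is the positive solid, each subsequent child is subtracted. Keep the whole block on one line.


difference() { cube([4620, 143, 2730]); translate([1015, 0, 0]) cube([816, 143, 2088]); }
translate([0, 5297, 0]) cube([4620, 143, 2730]);
translate([0, 143, 0]) cube([143, 5154, 2730]);
translate([4477, 143, 0]) cube([143, 5154, 2730]);


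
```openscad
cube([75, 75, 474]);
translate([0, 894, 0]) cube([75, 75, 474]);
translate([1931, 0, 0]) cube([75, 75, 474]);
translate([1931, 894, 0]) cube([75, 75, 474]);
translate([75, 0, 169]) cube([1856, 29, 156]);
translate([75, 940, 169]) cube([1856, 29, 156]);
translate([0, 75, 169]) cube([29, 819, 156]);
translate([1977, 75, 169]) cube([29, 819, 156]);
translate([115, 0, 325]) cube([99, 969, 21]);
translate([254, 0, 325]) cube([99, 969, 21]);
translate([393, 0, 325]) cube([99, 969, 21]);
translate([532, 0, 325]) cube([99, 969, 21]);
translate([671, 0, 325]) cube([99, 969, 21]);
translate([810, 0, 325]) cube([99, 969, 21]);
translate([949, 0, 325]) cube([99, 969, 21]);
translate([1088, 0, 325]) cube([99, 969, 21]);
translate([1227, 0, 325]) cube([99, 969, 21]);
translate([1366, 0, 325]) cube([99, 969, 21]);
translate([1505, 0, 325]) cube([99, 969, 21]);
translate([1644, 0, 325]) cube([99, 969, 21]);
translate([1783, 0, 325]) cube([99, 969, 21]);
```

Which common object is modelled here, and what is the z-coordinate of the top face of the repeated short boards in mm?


A bed frame. The slat-top height is 346 mm.

Four posts, four rails, and a row of slats — a bed frame. Slats sit on the rails at z = 169 + 156 = 325; with slat thickness 21, the top is 346 mm.


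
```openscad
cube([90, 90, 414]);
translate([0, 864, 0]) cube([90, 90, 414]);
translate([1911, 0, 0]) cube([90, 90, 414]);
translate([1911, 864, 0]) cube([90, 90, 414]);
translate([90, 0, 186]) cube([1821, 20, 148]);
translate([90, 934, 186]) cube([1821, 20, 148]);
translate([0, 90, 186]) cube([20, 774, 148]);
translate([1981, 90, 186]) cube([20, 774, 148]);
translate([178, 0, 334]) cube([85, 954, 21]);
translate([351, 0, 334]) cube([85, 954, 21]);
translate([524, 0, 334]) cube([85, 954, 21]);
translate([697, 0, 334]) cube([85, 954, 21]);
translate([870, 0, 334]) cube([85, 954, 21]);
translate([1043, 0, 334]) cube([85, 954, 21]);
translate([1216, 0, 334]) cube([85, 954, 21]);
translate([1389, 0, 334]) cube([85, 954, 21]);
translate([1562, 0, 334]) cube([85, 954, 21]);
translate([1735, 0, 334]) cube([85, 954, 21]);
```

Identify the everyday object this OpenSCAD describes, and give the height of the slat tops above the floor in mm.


A bed frame. The slat-top height is 355 mm.

Four posts, four rails, and a row of slats — a bed frame. Slats sit on the rails at z = 186 + 148 = 334; with slat thickness 21, the top is 355 mm.


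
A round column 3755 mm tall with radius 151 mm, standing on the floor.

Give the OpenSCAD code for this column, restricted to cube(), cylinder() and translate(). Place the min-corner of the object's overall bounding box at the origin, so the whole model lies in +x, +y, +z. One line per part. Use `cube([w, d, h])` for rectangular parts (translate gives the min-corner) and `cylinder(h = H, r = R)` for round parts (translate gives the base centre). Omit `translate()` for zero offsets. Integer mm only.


translate([151, 151, 0]) cylinder(h = 3755, r = 151);


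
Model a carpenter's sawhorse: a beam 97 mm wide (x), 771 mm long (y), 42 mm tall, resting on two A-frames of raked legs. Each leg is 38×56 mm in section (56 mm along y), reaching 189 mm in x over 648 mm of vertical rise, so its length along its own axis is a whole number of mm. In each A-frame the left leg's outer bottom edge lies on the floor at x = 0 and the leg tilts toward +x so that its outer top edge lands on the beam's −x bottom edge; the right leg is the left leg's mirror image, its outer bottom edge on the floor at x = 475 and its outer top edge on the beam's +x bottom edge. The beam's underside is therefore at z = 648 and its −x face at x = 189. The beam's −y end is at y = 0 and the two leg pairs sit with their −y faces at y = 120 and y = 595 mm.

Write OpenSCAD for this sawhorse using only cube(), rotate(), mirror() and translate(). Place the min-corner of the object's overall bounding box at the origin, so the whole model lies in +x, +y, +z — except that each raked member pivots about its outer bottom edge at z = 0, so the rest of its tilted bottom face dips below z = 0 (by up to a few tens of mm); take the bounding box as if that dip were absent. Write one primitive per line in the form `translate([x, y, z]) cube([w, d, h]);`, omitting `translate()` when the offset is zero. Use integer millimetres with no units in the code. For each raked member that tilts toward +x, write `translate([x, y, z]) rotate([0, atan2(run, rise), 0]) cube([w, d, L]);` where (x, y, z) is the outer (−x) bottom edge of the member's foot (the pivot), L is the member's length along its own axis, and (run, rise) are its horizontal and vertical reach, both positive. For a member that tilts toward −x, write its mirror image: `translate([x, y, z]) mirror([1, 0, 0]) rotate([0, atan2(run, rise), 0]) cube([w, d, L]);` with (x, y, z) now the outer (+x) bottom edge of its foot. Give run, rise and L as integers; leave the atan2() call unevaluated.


// leg length = √(189² + 648²) = 675
// right-leg outer foot x = 2·189 + 97 = 475
// beam min-corner = (189, 0, 648)
translate([189, 0, 648]) cube([97, 771, 42]);
translate([0, 120, 0]) rotate([0, atan2(189, 648), 0]) cube([38, 56, 675]);
translate([475, 120, 0]) mirror([1, 0, 0]) rotate([0, atan2(189, 648), 0]) cube([38, 56, 675]);
translate([0, 595, 0]) rotate([0, atan2(189, 648), 0]) cube([38, 56, 675]);
translate([475, 595, 0]) mirror([1, 0, 0]) rotate([0, atan2(189, 648), 0]) cube([38, 56, 675]);


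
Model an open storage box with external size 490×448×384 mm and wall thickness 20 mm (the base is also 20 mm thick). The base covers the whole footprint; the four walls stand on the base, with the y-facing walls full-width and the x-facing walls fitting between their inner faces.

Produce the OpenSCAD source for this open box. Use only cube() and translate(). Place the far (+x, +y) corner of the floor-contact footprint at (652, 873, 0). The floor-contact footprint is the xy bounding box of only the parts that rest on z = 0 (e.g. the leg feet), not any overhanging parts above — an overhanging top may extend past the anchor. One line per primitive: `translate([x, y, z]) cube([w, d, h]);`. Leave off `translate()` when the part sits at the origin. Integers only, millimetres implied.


translate([162, 425, 0]) cube([490, 448, 20]);
translate([162, 425, 20]) cube([490, 20, 364]);
translate([162, 853, 20]) cube([490, 20, 364]);
translate([162, 445, 20]) cube([20, 408, 364]);
translate([632, 445, 20]) cube([20, 408, 364]);


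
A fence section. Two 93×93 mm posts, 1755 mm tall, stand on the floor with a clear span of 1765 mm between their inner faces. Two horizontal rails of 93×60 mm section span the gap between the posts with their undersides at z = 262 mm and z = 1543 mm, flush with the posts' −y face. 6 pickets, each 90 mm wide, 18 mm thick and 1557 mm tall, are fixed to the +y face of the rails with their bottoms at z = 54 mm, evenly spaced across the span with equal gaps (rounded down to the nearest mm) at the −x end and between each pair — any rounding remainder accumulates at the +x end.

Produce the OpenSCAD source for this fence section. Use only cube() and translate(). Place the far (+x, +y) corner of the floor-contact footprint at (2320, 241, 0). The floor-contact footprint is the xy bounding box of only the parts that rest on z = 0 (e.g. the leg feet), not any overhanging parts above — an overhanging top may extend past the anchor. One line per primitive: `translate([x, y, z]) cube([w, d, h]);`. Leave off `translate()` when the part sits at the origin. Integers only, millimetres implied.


translate([369, 148, 0]) cube([93, 93, 1755]);
translate([2227, 148, 0]) cube([93, 93, 1755]);
translate([462, 148, 262]) cube([1765, 93, 60]);
translate([462, 148, 1543]) cube([1765, 93, 60]);
translate([637, 241, 54]) cube([90, 18, 1557]);
translate([902, 241, 54]) cube([90, 18, 1557]);
translate([1167, 241, 54]) cube([90, 18, 1557]);
translate([1432, 241, 54]) cube([90, 18, 1557]);
translate([1697, 241, 54]) cube([90, 18, 1557]);
translate([1962, 241, 54]) cube([90, 18, 1557]);


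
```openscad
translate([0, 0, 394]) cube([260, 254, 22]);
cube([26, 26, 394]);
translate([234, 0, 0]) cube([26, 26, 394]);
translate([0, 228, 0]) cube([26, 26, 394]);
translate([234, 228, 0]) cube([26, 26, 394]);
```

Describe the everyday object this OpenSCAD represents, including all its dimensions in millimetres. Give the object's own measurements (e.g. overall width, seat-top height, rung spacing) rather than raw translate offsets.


A simple wooden stool: a rectangular seat 260 mm (x) by 254 mm (y), 22 mm thick, top face at z = 416 mm, on four square legs, each 26×26 mm in cross-section. The legs rest on z = 0, each flush with a corner of the seat.


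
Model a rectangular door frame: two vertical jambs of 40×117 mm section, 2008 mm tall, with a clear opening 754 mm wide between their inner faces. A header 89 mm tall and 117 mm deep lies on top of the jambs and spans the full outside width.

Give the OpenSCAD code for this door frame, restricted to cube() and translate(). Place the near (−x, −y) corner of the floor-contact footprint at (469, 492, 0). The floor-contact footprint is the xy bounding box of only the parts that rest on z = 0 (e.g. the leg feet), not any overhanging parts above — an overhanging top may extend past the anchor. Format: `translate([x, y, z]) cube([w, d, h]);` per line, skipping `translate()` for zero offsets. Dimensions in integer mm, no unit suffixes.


translate([469, 492, 0]) cube([40, 117, 2008]);
translate([1263, 492, 0]) cube([40, 117, 2008]);
translate([469, 492, 2008]) cube([834, 117, 89]);


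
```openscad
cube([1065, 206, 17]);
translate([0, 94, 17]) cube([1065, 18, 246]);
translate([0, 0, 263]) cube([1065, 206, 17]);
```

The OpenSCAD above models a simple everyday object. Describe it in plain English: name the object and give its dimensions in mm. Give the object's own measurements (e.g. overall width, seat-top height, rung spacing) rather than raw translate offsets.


An I-beam lying along x, 1065 mm long. Overall section height 280 mm. Two flanges 206 mm wide (y) and 17 mm thick, one on the floor and one at the top; a web 18 mm thick runs between them, centred on the flange width.


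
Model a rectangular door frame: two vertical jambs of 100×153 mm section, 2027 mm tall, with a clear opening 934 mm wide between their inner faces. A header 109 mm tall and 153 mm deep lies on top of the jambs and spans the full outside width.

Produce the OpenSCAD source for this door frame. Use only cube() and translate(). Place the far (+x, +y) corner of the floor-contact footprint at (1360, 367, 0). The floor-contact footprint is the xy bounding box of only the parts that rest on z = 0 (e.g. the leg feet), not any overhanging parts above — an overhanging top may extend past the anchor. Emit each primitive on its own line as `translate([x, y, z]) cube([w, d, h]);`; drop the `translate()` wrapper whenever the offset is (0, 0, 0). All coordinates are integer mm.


translate([226, 214, 0]) cube([100, 153, 2027]);
translate([1260, 214, 0]) cube([100, 153, 2027]);
translate([226, 214, 2027]) cube([1134, 153, 109]);


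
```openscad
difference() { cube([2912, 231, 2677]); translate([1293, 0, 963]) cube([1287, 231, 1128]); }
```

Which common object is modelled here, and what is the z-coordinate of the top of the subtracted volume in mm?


A wall with a window opening. The window head height is 2091 mm.

A wall with a rectangular opening subtracted — a window. Sill at z = 963, opening 1128 mm tall, so the head is at 963 + 1128 = 2091 mm.


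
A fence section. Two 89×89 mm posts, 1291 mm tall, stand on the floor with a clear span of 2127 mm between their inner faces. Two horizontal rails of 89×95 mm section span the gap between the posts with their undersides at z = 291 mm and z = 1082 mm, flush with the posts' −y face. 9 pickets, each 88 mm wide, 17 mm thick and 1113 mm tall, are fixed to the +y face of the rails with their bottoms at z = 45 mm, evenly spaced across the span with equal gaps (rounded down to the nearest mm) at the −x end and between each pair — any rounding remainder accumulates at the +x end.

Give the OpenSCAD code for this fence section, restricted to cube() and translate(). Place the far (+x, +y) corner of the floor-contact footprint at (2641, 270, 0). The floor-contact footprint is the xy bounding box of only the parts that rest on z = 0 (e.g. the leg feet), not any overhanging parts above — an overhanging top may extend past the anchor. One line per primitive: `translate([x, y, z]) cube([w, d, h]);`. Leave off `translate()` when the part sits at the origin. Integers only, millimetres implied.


translate([336, 181, 0]) cube([89, 89, 1291]);
translate([2552, 181, 0]) cube([89, 89, 1291]);
translate([425, 181, 291]) cube([2127, 89, 95]);
translate([425, 181, 1082]) cube([2127, 89, 95]);
translate([558, 270, 45]) cube([88, 17, 1113]);
translate([779, 270, 45]) cube([88, 17, 1113]);
translate([1000, 270, 45]) cube([88, 17, 1113]);
translate([1221, 270, 45]) cube([88, 17, 1113]);
translate([1442, 270, 45]) cube([88, 17, 1113]);
translate([1663, 270, 45]) cube([88, 17, 1113]);
translate([1884, 270, 45]) cube([88, 17, 1113]);
translate([2105, 270, 45]) cube([88, 17, 1113]);
translate([2326, 270, 45]) cube([88, 17, 1113]);


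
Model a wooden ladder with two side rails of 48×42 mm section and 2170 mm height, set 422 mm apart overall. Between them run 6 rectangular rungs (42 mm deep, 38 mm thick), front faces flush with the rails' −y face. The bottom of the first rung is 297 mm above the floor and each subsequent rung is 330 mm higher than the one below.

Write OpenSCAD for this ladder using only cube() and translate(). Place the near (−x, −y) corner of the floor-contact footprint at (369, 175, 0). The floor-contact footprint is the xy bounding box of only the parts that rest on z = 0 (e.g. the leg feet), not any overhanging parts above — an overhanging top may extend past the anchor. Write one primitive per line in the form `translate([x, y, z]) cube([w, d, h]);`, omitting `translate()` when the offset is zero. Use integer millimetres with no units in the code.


// rung span = 422 - 2*48 = 326
// rung[k] z = 297 + k*330
translate([369, 175, 0]) cube([48, 42, 2170]);
translate([743, 175, 0]) cube([48, 42, 2170]);
translate([417, 175, 297]) cube([326, 42, 38]);
translate([417, 175, 627]) cube([326, 42, 38]);
translate([417, 175, 957]) cube([326, 42, 38]);
translate([417, 175, 1287]) cube([326, 42, 38]);
translate([417, 175, 1617]) cube([326, 42, 38]);
translate([417, 175, 1947]) cube([326, 42, 38]);


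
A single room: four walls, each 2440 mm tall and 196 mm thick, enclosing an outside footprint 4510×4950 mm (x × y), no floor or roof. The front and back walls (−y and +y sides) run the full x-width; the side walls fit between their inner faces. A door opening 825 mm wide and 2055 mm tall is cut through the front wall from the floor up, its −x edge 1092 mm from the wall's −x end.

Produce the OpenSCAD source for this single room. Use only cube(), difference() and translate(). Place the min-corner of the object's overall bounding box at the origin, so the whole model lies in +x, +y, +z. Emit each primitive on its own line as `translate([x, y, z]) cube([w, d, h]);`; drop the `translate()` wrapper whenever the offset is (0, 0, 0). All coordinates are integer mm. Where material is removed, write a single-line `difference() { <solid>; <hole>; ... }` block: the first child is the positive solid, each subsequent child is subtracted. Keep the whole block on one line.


difference() { cube([4510, 196, 2440]); translate([1092, 0, 0]) cube([825, 196, 2055]); }
translate([0, 4754, 0]) cube([4510, 196, 2440]);
translate([0, 196, 0]) cube([196, 4558, 2440]);
translate([4314, 196, 0]) cube([196, 4558, 2440]);


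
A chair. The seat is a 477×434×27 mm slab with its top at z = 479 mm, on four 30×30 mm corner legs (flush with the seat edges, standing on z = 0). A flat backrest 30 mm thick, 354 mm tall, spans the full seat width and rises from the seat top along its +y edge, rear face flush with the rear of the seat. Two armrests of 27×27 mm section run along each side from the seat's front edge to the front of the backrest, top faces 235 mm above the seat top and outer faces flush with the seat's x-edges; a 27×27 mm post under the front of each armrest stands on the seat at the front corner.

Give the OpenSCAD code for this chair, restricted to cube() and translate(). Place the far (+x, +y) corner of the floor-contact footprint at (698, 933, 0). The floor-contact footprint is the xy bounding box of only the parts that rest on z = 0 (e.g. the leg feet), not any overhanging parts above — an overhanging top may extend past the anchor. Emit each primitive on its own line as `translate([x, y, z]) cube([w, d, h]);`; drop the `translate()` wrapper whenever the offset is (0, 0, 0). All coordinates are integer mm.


translate([221, 499, 452]) cube([477, 434, 27]);
translate([221, 499, 0]) cube([30, 30, 452]);
translate([668, 499, 0]) cube([30, 30, 452]);
translate([221, 903, 0]) cube([30, 30, 452]);
translate([668, 903, 0]) cube([30, 30, 452]);
translate([221, 903, 479]) cube([477, 30, 354]);
translate([221, 499, 687]) cube([27, 404, 27]);
translate([671, 499, 687]) cube([27, 404, 27]);
translate([221, 499, 479]) cube([27, 27, 208]);
translate([671, 499, 479]) cube([27, 27, 208]);


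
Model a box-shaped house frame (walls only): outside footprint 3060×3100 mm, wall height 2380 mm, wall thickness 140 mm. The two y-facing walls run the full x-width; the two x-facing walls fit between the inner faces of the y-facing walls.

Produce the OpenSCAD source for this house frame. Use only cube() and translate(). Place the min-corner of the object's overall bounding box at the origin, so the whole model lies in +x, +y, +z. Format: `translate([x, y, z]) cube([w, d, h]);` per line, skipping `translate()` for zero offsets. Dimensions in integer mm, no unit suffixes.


cube([3060, 140, 2380]);
translate([0, 2960, 0]) cube([3060, 140, 2380]);
translate([0, 140, 0]) cube([140, 2820, 2380]);
translate([2920, 140, 0]) cube([140, 2820, 2380]);


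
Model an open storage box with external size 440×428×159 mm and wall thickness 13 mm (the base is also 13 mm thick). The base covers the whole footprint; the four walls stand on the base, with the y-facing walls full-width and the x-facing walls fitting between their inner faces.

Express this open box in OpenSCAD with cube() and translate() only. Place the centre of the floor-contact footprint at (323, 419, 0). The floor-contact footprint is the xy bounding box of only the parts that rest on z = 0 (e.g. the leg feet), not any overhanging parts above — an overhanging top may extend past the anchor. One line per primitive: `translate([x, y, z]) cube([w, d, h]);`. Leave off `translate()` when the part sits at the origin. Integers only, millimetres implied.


translate([103, 205, 0]) cube([440, 428, 13]);
translate([103, 205, 13]) cube([440, 13, 146]);
translate([103, 620, 13]) cube([440, 13, 146]);
translate([103, 218, 13]) cube([13, 402, 146]);
translate([530, 218, 13]) cube([13, 402, 146]);


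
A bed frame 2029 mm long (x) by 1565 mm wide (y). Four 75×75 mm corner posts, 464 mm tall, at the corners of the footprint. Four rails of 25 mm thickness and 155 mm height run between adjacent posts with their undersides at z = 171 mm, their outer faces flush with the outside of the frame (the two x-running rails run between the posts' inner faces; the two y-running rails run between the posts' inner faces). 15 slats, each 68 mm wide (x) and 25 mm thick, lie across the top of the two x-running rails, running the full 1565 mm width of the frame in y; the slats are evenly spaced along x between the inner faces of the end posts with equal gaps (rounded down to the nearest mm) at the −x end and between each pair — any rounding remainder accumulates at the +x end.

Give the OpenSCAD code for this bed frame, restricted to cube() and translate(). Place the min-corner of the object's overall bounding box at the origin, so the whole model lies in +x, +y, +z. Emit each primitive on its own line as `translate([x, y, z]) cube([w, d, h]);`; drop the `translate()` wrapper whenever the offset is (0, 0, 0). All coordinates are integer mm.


cube([75, 75, 464]);
translate([0, 1490, 0]) cube([75, 75, 464]);
translate([1954, 0, 0]) cube([75, 75, 464]);
translate([1954, 1490, 0]) cube([75, 75, 464]);
translate([75, 0, 171]) cube([1879, 25, 155]);
translate([75, 1540, 171]) cube([1879, 25, 155]);
translate([0, 75, 171]) cube([25, 1415, 155]);
translate([2004, 75, 171]) cube([25, 1415, 155]);
translate([128, 0, 326]) cube([68, 1565, 25]);
translate([249, 0, 326]) cube([68, 1565, 25]);
translate([370, 0, 326]) cube([68, 1565, 25]);
translate([491, 0, 326]) cube([68, 1565, 25]);
translate([612, 0, 326]) cube([68, 1565, 25]);
translate([733, 0, 326]) cube([68, 1565, 25]);
translate([854, 0, 326]) cube([68, 1565, 25]);
translate([975, 0, 326]) cube([68, 1565, 25]);
translate([1096, 0, 326]) cube([68, 1565, 25]);
translate([1217, 0, 326]) cube([68, 1565, 25]);
translate([1338, 0, 326]) cube([68, 1565, 25]);
translate([1459, 0, 326]) cube([68, 1565, 25]);
translate([1580, 0, 326]) cube([68, 1565, 25]);
translate([1701, 0, 326]) cube([68, 1565, 25]);
translate([1822, 0, 326]) cube([68, 1565, 25]);


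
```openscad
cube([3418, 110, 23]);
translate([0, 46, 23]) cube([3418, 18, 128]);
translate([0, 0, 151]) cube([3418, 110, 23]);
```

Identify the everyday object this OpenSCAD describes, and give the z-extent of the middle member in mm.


An I-beam. The web height is 128 mm.

Two wide flanges with a thin centred web — an I-beam. Overall 174 mm minus two 23 mm flanges gives a web of 174 − 2·23 = 128 mm.


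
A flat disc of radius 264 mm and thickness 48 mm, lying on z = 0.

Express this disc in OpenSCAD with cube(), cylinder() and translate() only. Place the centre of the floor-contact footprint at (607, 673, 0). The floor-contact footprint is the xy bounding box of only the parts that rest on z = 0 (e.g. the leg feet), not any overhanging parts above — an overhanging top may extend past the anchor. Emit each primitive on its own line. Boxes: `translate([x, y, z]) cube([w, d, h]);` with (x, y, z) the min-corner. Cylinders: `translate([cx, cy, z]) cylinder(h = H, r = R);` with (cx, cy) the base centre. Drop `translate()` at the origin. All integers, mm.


translate([607, 673, 0]) cylinder(h = 48, r = 264);


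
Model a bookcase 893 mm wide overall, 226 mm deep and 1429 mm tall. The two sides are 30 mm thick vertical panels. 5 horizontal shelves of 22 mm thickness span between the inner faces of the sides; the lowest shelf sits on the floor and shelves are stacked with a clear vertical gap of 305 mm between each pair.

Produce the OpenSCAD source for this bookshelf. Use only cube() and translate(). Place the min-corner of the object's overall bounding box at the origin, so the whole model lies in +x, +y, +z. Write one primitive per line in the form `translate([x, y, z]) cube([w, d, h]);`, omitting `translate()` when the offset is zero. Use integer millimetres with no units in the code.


cube([30, 226, 1429]);
translate([863, 0, 0]) cube([30, 226, 1429]);
translate([30, 0, 0]) cube([833, 226, 22]);
translate([30, 0, 327]) cube([833, 226, 22]);
translate([30, 0, 654]) cube([833, 226, 22]);
translate([30, 0, 981]) cube([833, 226, 22]);
translate([30, 0, 1308]) cube([833, 226, 22]);


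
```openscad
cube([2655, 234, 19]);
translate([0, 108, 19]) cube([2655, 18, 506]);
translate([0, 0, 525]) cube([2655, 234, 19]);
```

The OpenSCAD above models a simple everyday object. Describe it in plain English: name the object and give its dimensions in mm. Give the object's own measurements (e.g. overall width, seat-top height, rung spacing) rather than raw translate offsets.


An I-beam lying along x, 2655 mm long. Overall section height 544 mm. Two flanges 234 mm wide (y) and 19 mm thick, one on the floor and one at the top; a web 18 mm thick runs between them, centred on the flange width.


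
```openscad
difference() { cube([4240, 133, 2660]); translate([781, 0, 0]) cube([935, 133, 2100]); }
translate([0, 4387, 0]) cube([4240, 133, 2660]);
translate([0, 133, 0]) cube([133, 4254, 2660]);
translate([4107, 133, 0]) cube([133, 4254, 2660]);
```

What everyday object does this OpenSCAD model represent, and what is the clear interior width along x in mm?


A single room. The interior width is 3974 mm.

Four walls enclosing a rectangle with a door in the front wall — a room. Outside width 4240 minus two 133 mm walls gives 3974 mm.


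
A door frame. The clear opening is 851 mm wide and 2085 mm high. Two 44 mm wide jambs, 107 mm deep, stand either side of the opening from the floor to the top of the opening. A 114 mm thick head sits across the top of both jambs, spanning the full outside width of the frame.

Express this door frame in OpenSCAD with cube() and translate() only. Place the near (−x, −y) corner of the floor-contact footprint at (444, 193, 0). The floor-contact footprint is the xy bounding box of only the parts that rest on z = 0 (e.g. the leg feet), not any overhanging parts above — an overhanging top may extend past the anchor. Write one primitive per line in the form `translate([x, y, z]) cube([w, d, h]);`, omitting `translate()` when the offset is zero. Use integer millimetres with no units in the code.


translate([444, 193, 0]) cube([44, 107, 2085]);
translate([1339, 193, 0]) cube([44, 107, 2085]);
translate([444, 193, 2085]) cube([939, 107, 114]);


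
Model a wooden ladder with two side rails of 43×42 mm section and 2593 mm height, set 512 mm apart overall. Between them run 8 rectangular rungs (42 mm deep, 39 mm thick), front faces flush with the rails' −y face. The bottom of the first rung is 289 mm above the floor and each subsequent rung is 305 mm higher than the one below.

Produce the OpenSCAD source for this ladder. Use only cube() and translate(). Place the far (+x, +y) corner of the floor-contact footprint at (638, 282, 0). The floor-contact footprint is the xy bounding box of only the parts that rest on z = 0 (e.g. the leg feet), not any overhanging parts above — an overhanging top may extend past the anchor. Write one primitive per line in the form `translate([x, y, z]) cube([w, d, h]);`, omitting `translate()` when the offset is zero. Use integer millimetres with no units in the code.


translate([126, 240, 0]) cube([43, 42, 2593]);
translate([595, 240, 0]) cube([43, 42, 2593]);
translate([169, 240, 289]) cube([426, 42, 39]);
translate([169, 240, 594]) cube([426, 42, 39]);
translate([169, 240, 899]) cube([426, 42, 39]);
translate([169, 240, 1204]) cube([426, 42, 39]);
translate([169, 240, 1509]) cube([426, 42, 39]);
translate([169, 240, 1814]) cube([426, 42, 39]);
translate([169, 240, 2119]) cube([426, 42, 39]);
translate([169, 240, 2424]) cube([426, 42, 39]);


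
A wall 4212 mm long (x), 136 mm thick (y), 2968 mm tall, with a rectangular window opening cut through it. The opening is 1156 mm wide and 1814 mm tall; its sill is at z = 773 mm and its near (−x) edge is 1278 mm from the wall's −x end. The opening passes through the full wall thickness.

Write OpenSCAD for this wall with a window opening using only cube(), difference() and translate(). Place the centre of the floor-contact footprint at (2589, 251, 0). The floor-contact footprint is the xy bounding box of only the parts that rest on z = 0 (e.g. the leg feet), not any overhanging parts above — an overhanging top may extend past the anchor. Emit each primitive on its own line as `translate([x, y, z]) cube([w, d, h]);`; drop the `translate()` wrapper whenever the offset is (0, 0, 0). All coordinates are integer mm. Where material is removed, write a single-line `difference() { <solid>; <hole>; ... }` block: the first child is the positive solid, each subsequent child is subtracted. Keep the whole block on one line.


difference() { translate([483, 183, 0]) cube([4212, 136, 2968]); translate([1761, 183, 773]) cube([1156, 136, 1814]); }


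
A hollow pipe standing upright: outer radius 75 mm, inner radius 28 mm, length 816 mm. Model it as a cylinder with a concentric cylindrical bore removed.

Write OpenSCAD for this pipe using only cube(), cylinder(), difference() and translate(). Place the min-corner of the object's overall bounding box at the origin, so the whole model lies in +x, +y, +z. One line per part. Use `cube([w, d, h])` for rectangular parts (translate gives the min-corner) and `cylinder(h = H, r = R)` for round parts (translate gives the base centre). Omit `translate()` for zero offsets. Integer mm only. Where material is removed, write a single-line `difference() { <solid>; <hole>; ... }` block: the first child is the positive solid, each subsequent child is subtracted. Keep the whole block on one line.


difference() { translate([75, 75, 0]) cylinder(h = 816, r = 75); translate([75, 75, 0]) cylinder(h = 816, r = 28); }


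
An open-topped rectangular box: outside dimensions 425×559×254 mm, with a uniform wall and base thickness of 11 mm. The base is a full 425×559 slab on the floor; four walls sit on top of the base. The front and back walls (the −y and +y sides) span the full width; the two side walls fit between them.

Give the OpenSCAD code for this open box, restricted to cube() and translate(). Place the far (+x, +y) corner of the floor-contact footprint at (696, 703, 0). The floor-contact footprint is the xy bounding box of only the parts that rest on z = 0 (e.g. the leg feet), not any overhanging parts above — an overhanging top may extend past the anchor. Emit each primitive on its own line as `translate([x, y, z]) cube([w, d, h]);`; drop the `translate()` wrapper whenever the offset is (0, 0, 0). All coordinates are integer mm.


translate([271, 144, 0]) cube([425, 559, 11]);
translate([271, 144, 11]) cube([425, 11, 243]);
translate([271, 692, 11]) cube([425, 11, 243]);
translate([271, 155, 11]) cube([11, 537, 243]);
translate([685, 155, 11]) cube([11, 537, 243]);
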